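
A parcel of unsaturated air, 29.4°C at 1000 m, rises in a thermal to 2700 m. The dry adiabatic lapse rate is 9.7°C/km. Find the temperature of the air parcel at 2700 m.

12.91°C

From 1000 m to 2700 m (dry adiabatic): cools by 9.7 × 1.7 = 16.49°C, giving 12.91°C.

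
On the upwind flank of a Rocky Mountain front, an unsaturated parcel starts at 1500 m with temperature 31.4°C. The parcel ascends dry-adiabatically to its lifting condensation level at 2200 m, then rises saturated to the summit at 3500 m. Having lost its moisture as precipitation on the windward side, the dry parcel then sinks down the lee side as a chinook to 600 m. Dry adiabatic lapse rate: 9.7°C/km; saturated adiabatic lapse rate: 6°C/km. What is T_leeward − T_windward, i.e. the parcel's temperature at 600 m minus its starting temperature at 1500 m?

+13.54°C

1500 → 2200 m (dry, 9.7°C/km): ΔT = -9.7 × 0.7 = -6.79°C → T = 24.61°C
2200 → 3500 m (saturated, 6°C/km): ΔT = -6 × 1.3 = -7.8°C → T = 16.81°C
3500 → 600 m (dry descent, 9.7°C/km): ΔT = +9.7 × 2.9 = +28.13°C → T = 44.94°C
Net change vs windward start: 44.94 − 31.4 = +13.54°C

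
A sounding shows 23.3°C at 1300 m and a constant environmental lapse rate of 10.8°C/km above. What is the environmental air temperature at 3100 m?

1300–3100 m, environmental: Δz = 1.8 km ⇒ ΔT = -19.44°C; T = 3.86°C

3.86°C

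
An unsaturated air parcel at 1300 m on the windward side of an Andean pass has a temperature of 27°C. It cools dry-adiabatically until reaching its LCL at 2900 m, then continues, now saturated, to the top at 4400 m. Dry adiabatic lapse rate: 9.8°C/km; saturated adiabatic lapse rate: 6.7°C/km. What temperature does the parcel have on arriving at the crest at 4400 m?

1.27°C

Dry to 2900 m: -9.8 × 1.6 km = -15.68°C, so T = 11.32°C.
Saturated to 4400 m: -6.7 × 1.5 km = -10.05°C, so T = 1.27°C.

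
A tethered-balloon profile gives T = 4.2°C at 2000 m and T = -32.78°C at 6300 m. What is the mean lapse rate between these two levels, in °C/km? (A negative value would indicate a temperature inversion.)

Γ = −ΔT/Δz = (4.2 − (-32.78)) / (6300 − 2000) m
  = 36.98°C / 4.3 km = 8.6°C/km

8.6°C/km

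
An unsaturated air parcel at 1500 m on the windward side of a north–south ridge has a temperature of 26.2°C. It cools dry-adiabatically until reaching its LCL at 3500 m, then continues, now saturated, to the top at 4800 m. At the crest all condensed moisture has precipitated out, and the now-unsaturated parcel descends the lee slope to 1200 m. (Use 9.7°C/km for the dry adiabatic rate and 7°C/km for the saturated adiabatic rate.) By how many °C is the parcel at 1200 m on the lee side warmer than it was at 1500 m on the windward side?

Dry to 3500 m: -9.7 × 2 km = -19.4°C, so T = 6.8°C.
Saturated to 4800 m: -7 × 1.3 km = -9.1°C, so T = -2.3°C.
Dry descent to 1200 m: +9.7 × 3.6 km = +34.92°C, so T = 32.62°C.
Net change vs windward start: 32.62 − 26.2 = +6.42°C

+6.42°C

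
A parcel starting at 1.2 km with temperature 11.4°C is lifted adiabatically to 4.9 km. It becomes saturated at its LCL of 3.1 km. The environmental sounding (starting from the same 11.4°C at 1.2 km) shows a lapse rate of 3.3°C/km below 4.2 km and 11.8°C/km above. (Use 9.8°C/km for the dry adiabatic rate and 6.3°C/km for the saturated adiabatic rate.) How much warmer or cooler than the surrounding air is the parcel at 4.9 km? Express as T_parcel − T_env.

-11.8°C (parcel cooler than environment)

Parcel:
  1200–3100 m, dry: Δz = 1.9 km ⇒ ΔT = -18.62°C; T = -7.22°C
  3100–4900 m, saturated: Δz = 1.8 km ⇒ ΔT = -11.34°C; T = -18.56°C
Environment:
  1200–4200 m, environment, lower layer: Δz = 3 km ⇒ ΔT = -9.9°C; T = 1.5°C
  4200–4900 m, environment, upper layer: Δz = 0.7 km ⇒ ΔT = -8.26°C; T = -6.76°C
T_parcel − T_env = -18.56 − (-6.76) = -11.8°C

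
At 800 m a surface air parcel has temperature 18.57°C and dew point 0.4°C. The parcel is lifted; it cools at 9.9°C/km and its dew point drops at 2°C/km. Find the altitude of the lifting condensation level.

T and T_d converge at 9.9 − 2 = 7.9°C per km
Height above start = (18.57 − 0.4) / 7.9 = 2.3 km
LCL altitude = 800 m + 2300 m = 3100 m

3100 m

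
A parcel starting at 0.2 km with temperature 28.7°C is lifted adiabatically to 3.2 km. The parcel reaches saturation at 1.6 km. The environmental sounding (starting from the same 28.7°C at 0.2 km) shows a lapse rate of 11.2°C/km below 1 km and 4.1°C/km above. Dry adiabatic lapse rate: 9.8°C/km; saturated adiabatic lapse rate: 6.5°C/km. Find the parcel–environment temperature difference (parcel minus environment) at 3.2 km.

Parcel:
  200 → 1600 m (dry, 9.8°C/km): ΔT = -9.8 × 1.4 = -13.72°C → T = 14.98°C
  1600 → 3200 m (saturated, 6.5°C/km): ΔT = -6.5 × 1.6 = -10.4°C → T = 4.58°C
Environment:
  200 → 1000 m (environment, lower layer, 11.2°C/km): ΔT = -11.2 × 0.8 = -8.96°C → T = 19.74°C
  1000 → 3200 m (environment, upper layer, 4.1°C/km): ΔT = -4.1 × 2.2 = -9.02°C → T = 10.72°C
T_parcel − T_env = 4.58 − 10.72 = -6.14°C

-6.14°C (parcel cooler than environment)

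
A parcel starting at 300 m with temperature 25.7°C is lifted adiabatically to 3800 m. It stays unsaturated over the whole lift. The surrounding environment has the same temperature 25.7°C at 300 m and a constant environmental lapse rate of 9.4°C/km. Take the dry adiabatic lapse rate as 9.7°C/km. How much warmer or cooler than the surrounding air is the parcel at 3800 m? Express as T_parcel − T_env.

-1.05°C (parcel cooler than environment)

Parcel:
  300 → 3800 m (dry, 9.7°C/km): ΔT = -9.7 × 3.5 = -33.95°C → T = -8.25°C
Environment:
  300 → 3800 m (environment, 9.4°C/km): ΔT = -9.4 × 3.5 = -32.9°C → T = -7.2°C
T_parcel − T_env = -8.25 − (-7.2) = -1.05°C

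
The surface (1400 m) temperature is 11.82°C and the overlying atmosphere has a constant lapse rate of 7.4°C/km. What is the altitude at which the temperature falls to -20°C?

5700 m

Height above start = (11.82 − (-20)) / 7.4 = 4.3 km
Altitude = 1400 m + 4300 m = 5700 m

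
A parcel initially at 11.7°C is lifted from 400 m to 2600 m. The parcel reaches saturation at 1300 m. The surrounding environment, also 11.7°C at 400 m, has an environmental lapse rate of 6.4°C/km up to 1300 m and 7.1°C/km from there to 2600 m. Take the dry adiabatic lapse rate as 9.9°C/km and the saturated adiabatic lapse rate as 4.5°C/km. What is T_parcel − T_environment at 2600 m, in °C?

+0.23°C (parcel warmer than environment)

Parcel:
  From 400 m to 1300 m (dry): cools by 9.9 × 0.9 = 8.91°C, giving 2.79°C.
  From 1300 m to 2600 m (saturated): cools by 4.5 × 1.3 = 5.85°C, giving -3.06°C.
Environment:
  From 400 m to 1300 m (environment, lower layer): cools by 6.4 × 0.9 = 5.76°C, giving 5.94°C.
  From 1300 m to 2600 m (environment, upper layer): cools by 7.1 × 1.3 = 9.23°C, giving -3.29°C.
T_parcel − T_env = -3.06 − (-3.29) = +0.23°C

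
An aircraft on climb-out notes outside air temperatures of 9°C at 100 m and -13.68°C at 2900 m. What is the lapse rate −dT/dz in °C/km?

Γ = −ΔT/Δz = (9 − (-13.68)) / (2900 − 100) m
  = 22.68°C / 2.8 km = 8.1°C/km

8.1°C/km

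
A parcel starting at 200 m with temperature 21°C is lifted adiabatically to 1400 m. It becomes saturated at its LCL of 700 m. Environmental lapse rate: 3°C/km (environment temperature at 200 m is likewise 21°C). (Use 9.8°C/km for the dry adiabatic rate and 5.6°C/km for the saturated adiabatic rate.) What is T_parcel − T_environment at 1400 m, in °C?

-5.22°C (parcel cooler than environment)

Parcel:
  From 200 m to 700 m (dry): cools by 9.8 × 0.5 = 4.9°C, giving 16.1°C.
  From 700 m to 1400 m (saturated): cools by 5.6 × 0.7 = 3.92°C, giving 12.18°C.
Environment:
  From 200 m to 1400 m (environment): cools by 3 × 1.2 = 3.6°C, giving 17.4°C.
T_parcel − T_env = 12.18 − 17.4 = -5.22°C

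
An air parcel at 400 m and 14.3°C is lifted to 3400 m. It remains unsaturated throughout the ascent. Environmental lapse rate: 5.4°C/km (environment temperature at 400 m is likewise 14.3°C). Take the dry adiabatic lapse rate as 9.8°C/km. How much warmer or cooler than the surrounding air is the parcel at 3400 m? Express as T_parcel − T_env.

Parcel:
  400 → 3400 m (dry, 9.8°C/km): ΔT = -9.8 × 3 = -29.4°C → T = -15.1°C
Environment:
  400 → 3400 m (environment, 5.4°C/km): ΔT = -5.4 × 3 = -16.2°C → T = -1.9°C
T_parcel − T_env = -15.1 − (-1.9) = -13.2°C

-13.2°C (parcel cooler than environment)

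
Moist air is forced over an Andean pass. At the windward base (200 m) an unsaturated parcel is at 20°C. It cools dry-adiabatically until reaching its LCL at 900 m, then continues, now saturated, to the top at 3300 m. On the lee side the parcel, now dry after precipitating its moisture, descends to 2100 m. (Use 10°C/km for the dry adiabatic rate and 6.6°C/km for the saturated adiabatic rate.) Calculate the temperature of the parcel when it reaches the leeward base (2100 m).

Dry to 900 m: -10 × 0.7 km = -7°C, so T = 13°C.
Saturated to 3300 m: -6.6 × 2.4 km = -15.84°C, so T = -2.84°C.
Dry descent to 2100 m: +10 × 1.2 km = +12°C, so T = 9.16°C.

9.16°C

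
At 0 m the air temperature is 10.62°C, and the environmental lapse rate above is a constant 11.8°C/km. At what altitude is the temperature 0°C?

Height above start = (10.62 − 0) / 11.8 = 0.9 km
Altitude = 0 m + 900 m = 900 m

900 m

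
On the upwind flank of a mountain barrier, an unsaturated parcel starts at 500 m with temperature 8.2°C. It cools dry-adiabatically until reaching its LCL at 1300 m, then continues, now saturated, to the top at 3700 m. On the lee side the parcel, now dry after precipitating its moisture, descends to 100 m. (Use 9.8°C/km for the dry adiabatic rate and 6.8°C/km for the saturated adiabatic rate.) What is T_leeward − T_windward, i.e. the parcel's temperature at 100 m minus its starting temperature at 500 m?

Dry to 1300 m: -9.8 × 0.8 km = -7.84°C, so T = 0.36°C.
Saturated to 3700 m: -6.8 × 2.4 km = -16.32°C, so T = -15.96°C.
Dry descent to 100 m: +9.8 × 3.6 km = +35.28°C, so T = 19.32°C.
Net change vs windward start: 19.32 − 8.2 = +11.12°C

+11.12°C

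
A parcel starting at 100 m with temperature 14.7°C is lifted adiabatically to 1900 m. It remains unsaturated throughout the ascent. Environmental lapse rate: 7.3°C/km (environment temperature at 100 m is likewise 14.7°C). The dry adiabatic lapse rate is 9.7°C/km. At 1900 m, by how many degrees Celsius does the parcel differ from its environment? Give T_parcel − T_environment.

-4.32°C (parcel cooler than environment)

Parcel:
  From 100 m to 1900 m (dry): cools by 9.7 × 1.8 = 17.46°C, giving -2.76°C.
Environment:
  From 100 m to 1900 m (environment): cools by 7.3 × 1.8 = 13.14°C, giving 1.56°C.
T_parcel − T_env = -2.76 − 1.56 = -4.32°C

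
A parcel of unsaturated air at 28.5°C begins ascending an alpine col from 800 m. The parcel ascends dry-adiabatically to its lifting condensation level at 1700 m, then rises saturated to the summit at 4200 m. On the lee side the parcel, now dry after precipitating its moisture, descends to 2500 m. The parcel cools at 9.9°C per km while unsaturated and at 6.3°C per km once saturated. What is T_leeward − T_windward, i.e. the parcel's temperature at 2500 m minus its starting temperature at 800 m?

Dry to 1700 m: -9.9 × 0.9 km = -8.91°C, so T = 19.59°C.
Saturated to 4200 m: -6.3 × 2.5 km = -15.75°C, so T = 3.84°C.
Dry descent to 2500 m: +9.9 × 1.7 km = +16.83°C, so T = 20.67°C.
Net change vs windward start: 20.67 − 28.5 = -7.83°C

-7.83°C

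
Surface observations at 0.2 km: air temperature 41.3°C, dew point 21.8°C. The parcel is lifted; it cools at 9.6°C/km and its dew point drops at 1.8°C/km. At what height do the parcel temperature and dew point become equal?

T and T_d converge at 9.6 − 1.8 = 7.8°C per km
Height above start = (41.3 − 21.8) / 7.8 = 2.5 km
LCL altitude = 200 m + 2500 m = 2700 m

2.7 km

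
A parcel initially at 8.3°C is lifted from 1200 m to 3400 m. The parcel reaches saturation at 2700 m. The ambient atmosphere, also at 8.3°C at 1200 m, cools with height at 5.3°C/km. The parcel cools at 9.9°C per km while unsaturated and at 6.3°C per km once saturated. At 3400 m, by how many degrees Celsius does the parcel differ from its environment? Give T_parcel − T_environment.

Parcel:
  1200 → 2700 m (dry, 9.9°C/km): ΔT = -9.9 × 1.5 = -14.85°C → T = -6.55°C
  2700 → 3400 m (saturated, 6.3°C/km): ΔT = -6.3 × 0.7 = -4.41°C → T = -10.96°C
Environment:
  1200 → 3400 m (environment, 5.3°C/km): ΔT = -5.3 × 2.2 = -11.66°C → T = -3.36°C
T_parcel − T_env = -10.96 − (-3.36) = -7.6°C

-7.6°C (parcel cooler than environment)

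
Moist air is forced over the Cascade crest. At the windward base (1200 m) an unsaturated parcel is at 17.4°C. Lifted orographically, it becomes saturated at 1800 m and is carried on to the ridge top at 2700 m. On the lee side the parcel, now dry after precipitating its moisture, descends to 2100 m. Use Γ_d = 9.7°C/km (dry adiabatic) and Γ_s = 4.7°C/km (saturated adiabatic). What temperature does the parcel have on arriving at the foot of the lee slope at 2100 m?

13.17°C

1200–1800 m, dry: Δz = 0.6 km ⇒ ΔT = -5.82°C; T = 11.58°C
1800–2700 m, saturated: Δz = 0.9 km ⇒ ΔT = -4.23°C; T = 7.35°C
2700–2100 m, dry descent: Δz = 0.6 km ⇒ ΔT = +5.82°C; T = 13.17°C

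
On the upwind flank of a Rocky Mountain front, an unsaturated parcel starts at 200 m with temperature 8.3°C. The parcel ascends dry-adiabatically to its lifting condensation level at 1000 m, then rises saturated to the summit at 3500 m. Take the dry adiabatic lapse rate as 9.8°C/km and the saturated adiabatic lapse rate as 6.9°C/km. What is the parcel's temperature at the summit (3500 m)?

200–1000 m, dry: Δz = 0.8 km ⇒ ΔT = -7.84°C; T = 0.46°C
1000–3500 m, saturated: Δz = 2.5 km ⇒ ΔT = -17.25°C; T = -16.79°C

-16.79°C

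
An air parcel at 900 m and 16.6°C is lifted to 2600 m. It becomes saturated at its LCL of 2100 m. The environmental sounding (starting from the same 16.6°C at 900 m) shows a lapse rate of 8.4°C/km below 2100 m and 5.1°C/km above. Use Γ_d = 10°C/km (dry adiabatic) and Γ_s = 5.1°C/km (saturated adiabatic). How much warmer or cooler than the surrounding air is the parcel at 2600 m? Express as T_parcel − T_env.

-1.92°C (parcel cooler than environment)

Parcel:
  900–2100 m, dry: Δz = 1.2 km ⇒ ΔT = -12°C; T = 4.6°C
  2100–2600 m, saturated: Δz = 0.5 km ⇒ ΔT = -2.55°C; T = 2.05°C
Environment:
  900–2100 m, environment, lower layer: Δz = 1.2 km ⇒ ΔT = -10.08°C; T = 6.52°C
  2100–2600 m, environment, upper layer: Δz = 0.5 km ⇒ ΔT = -2.55°C; T = 3.97°C
T_parcel − T_env = 2.05 − 3.97 = -1.92°C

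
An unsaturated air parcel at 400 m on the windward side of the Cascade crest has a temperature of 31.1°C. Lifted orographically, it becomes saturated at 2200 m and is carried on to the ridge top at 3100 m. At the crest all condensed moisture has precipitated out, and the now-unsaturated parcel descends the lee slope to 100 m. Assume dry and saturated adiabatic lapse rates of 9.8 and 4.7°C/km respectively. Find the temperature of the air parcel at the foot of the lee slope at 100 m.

38.63°C

Dry to 2200 m: -9.8 × 1.8 km = -17.64°C, so T = 13.46°C.
Saturated to 3100 m: -4.7 × 0.9 km = -4.23°C, so T = 9.23°C.
Dry descent to 100 m: +9.8 × 3 km = +29.4°C, so T = 38.63°C.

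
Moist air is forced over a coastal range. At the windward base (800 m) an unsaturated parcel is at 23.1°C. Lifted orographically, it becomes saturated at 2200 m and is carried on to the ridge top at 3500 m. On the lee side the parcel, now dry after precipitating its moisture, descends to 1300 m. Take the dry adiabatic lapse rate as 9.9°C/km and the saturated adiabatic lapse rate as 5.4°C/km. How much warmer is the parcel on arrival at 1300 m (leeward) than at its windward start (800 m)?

800–2200 m, dry: Δz = 1.4 km ⇒ ΔT = -13.86°C; T = 9.24°C
2200–3500 m, saturated: Δz = 1.3 km ⇒ ΔT = -7.02°C; T = 2.22°C
3500–1300 m, dry descent: Δz = 2.2 km ⇒ ΔT = +21.78°C; T = 24°C
Net change vs windward start: 24 − 23.1 = +0.9°C

+0.9°C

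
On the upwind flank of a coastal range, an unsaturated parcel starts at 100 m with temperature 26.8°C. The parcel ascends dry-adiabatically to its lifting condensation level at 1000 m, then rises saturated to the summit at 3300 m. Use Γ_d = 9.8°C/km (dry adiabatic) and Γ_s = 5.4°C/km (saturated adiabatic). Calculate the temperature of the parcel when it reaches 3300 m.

100 → 1000 m (dry, 9.8°C/km): ΔT = -9.8 × 0.9 = -8.82°C → T = 17.98°C
1000 → 3300 m (saturated, 5.4°C/km): ΔT = -5.4 × 2.3 = -12.42°C → T = 5.56°C

5.56°C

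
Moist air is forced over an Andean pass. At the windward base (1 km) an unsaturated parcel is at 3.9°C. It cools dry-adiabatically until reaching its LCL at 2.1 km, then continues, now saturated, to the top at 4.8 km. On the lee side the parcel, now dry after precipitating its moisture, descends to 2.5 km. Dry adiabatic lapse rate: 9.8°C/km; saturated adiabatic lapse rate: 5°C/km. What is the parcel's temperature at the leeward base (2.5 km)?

2.16°C

1000 → 2100 m (dry, 9.8°C/km): ΔT = -9.8 × 1.1 = -10.78°C → T = -6.88°C
2100 → 4800 m (saturated, 5°C/km): ΔT = -5 × 2.7 = -13.5°C → T = -20.38°C
4800 → 2500 m (dry descent, 9.8°C/km): ΔT = +9.8 × 2.3 = +22.54°C → T = 2.16°C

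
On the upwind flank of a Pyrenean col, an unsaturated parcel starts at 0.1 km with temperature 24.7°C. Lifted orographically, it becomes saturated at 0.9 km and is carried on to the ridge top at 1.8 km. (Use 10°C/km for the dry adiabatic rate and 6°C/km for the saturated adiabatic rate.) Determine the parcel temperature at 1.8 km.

11.3°C

100–900 m, dry: Δz = 0.8 km ⇒ ΔT = -8°C; T = 16.7°C
900–1800 m, saturated: Δz = 0.9 km ⇒ ΔT = -5.4°C; T = 11.3°C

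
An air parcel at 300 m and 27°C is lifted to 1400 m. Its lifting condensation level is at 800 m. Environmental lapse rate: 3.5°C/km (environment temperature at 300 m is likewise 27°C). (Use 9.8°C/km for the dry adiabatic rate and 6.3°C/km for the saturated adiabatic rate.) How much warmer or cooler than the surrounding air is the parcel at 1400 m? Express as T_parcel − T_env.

-4.83°C (parcel cooler than environment)

Parcel:
  From 300 m to 800 m (dry): cools by 9.8 × 0.5 = 4.9°C, giving 22.1°C.
  From 800 m to 1400 m (saturated): cools by 6.3 × 0.6 = 3.78°C, giving 18.32°C.
Environment:
  From 300 m to 1400 m (environment): cools by 3.5 × 1.1 = 3.85°C, giving 23.15°C.
T_parcel − T_env = 18.32 − 23.15 = -4.83°C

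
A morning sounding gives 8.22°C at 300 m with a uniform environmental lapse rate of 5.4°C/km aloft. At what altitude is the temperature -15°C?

Height above start = (8.22 − (-15)) / 5.4 = 4.3 km
Altitude = 300 m + 4300 m = 4600 m

4600 m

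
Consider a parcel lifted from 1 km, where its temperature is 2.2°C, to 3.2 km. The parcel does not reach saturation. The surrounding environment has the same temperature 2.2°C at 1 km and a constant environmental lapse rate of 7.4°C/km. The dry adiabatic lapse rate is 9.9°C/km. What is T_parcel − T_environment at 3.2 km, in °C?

Parcel:
  Dry to 3200 m: -9.9 × 2.2 km = -21.78°C, so T = -19.58°C.
Environment:
  Environment to 3200 m: -7.4 × 2.2 km = -16.28°C, so T = -14.08°C.
T_parcel − T_env = -19.58 − (-14.08) = -5.5°C

-5.5°C (parcel cooler than environment)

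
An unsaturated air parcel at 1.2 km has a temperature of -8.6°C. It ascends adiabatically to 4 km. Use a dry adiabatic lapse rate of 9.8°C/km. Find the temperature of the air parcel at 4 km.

From 1200 m to 4000 m (dry adiabatic): cools by 9.8 × 2.8 = 27.44°C, giving -36.04°C.

-36.04°C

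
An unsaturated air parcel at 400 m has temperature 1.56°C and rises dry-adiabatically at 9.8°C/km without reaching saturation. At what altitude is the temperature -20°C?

2600 m

Height above start = (1.56 − (-20)) / 9.8 = 2.2 km
Altitude = 400 m + 2200 m = 2600 m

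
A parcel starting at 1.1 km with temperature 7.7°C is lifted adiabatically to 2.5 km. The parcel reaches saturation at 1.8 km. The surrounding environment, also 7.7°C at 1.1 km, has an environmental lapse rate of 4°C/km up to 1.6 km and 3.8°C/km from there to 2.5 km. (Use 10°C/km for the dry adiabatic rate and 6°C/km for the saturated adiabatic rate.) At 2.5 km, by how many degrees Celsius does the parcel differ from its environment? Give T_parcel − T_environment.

-5.78°C (parcel cooler than environment)

Parcel:
  1100–1800 m, dry: Δz = 0.7 km ⇒ ΔT = -7°C; T = 0.7°C
  1800–2500 m, saturated: Δz = 0.7 km ⇒ ΔT = -4.2°C; T = -3.5°C
Environment:
  1100–1600 m, environment, lower layer: Δz = 0.5 km ⇒ ΔT = -2°C; T = 5.7°C
  1600–2500 m, environment, upper layer: Δz = 0.9 km ⇒ ΔT = -3.42°C; T = 2.28°C
T_parcel − T_env = -3.5 − 2.28 = -5.78°C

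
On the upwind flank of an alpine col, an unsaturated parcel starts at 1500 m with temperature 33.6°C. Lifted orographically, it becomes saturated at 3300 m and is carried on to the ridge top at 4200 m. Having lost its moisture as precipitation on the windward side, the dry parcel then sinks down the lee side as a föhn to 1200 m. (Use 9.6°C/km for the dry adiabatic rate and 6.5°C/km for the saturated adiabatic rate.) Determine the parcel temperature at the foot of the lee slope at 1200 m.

39.27°C

1500–3300 m, dry: Δz = 1.8 km ⇒ ΔT = -17.28°C; T = 16.32°C
3300–4200 m, saturated: Δz = 0.9 km ⇒ ΔT = -5.85°C; T = 10.47°C
4200–1200 m, dry descent: Δz = 3 km ⇒ ΔT = +28.8°C; T = 39.27°C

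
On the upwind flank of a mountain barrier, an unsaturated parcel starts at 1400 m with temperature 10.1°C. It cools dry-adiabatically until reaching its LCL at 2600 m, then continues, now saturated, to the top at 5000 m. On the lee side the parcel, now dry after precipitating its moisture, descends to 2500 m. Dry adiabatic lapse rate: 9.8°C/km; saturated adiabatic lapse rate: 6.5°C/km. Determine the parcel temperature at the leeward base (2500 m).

7.24°C

Dry to 2600 m: -9.8 × 1.2 km = -11.76°C, so T = -1.66°C.
Saturated to 5000 m: -6.5 × 2.4 km = -15.6°C, so T = -17.26°C.
Dry descent to 2500 m: +9.8 × 2.5 km = +24.5°C, so T = 7.24°C.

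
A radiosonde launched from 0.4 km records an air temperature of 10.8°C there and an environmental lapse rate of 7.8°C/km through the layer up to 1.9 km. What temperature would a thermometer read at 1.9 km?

From 400 m to 1900 m (environmental): cools by 7.8 × 1.5 = 11.7°C, giving -0.9°C.

-0.9°C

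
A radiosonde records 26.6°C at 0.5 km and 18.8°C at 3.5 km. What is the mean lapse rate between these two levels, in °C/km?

2.6°C/km

Γ = −ΔT/Δz = (26.6 − 18.8) / (3500 − 500) m
  = 7.8°C / 3 km = 2.6°C/km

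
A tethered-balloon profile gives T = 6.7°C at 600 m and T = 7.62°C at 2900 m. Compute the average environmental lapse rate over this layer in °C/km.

Γ = −ΔT/Δz = (6.7 − 7.62) / (2900 − 600) m
  = -0.92°C / 2.3 km = -0.4°C/km

-0.4°C/km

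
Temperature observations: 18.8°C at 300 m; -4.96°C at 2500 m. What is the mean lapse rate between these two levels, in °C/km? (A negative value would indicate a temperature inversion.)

10.8°C/km

Γ = −ΔT/Δz = (18.8 − (-4.96)) / (2500 − 300) m
  = 23.76°C / 2.2 km = 10.8°C/km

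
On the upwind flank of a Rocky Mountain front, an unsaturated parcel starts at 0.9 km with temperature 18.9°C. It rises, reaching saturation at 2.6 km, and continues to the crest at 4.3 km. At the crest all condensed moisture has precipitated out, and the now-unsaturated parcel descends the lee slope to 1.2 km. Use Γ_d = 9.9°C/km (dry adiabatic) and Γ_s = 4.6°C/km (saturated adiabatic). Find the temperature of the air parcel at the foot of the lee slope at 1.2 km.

From 900 m to 2600 m (dry): cools by 9.9 × 1.7 = 16.83°C, giving 2.07°C.
From 2600 m to 4300 m (saturated): cools by 4.6 × 1.7 = 7.82°C, giving -5.75°C.
From 4300 m to 1200 m (dry descent): warms by 9.9 × 3.1 = 30.69°C, giving 24.94°C.

24.94°C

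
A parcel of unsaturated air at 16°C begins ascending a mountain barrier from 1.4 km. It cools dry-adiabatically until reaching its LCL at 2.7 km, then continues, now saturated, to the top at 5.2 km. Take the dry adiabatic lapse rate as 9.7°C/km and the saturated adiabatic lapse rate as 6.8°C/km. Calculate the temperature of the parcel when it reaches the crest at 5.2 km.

1400–2700 m, dry: Δz = 1.3 km ⇒ ΔT = -12.61°C; T = 3.39°C
2700–5200 m, saturated: Δz = 2.5 km ⇒ ΔT = -17°C; T = -13.61°C

-13.61°C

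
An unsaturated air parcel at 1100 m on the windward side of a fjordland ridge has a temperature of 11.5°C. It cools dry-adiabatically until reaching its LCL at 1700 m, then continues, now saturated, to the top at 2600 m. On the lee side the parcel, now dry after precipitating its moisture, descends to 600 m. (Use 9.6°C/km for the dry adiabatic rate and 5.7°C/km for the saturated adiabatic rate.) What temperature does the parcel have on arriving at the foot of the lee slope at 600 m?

19.81°C

1100 → 1700 m (dry, 9.6°C/km): ΔT = -9.6 × 0.6 = -5.76°C → T = 5.74°C
1700 → 2600 m (saturated, 5.7°C/km): ΔT = -5.7 × 0.9 = -5.13°C → T = 0.61°C
2600 → 600 m (dry descent, 9.6°C/km): ΔT = +9.6 × 2 = +19.2°C → T = 19.81°C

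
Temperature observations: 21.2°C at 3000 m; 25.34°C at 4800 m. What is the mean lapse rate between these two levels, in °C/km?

Γ = −ΔT/Δz = (21.2 − 25.34) / (4800 − 3000) m
  = -4.14°C / 1.8 km = -2.3°C/km

-2.3°C/km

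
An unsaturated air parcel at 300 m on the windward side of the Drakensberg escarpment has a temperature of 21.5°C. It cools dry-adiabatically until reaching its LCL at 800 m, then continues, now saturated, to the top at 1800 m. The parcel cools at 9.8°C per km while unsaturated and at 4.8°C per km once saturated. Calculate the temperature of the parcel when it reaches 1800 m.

300–800 m, dry: Δz = 0.5 km ⇒ ΔT = -4.9°C; T = 16.6°C
800–1800 m, saturated: Δz = 1 km ⇒ ΔT = -4.8°C; T = 11.8°C

11.8°C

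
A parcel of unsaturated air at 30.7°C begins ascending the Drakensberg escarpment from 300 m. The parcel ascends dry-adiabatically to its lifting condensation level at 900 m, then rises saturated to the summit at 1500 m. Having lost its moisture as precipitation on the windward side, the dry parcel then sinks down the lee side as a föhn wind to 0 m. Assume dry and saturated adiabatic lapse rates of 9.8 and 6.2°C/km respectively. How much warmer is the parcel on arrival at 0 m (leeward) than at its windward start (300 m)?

300–900 m, dry: Δz = 0.6 km ⇒ ΔT = -5.88°C; T = 24.82°C
900–1500 m, saturated: Δz = 0.6 km ⇒ ΔT = -3.72°C; T = 21.1°C
1500–0 m, dry descent: Δz = 1.5 km ⇒ ΔT = +14.7°C; T = 35.8°C
Net change vs windward start: 35.8 − 30.7 = +5.1°C

+5.1°C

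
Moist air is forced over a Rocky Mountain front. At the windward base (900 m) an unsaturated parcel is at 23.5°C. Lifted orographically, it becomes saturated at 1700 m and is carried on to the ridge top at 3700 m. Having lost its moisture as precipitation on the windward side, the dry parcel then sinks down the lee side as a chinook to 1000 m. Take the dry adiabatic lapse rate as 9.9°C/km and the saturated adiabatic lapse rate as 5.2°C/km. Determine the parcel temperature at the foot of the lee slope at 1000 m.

From 900 m to 1700 m (dry): cools by 9.9 × 0.8 = 7.92°C, giving 15.58°C.
From 1700 m to 3700 m (saturated): cools by 5.2 × 2 = 10.4°C, giving 5.18°C.
From 3700 m to 1000 m (dry descent): warms by 9.9 × 2.7 = 26.73°C, giving 31.91°C.

31.91°C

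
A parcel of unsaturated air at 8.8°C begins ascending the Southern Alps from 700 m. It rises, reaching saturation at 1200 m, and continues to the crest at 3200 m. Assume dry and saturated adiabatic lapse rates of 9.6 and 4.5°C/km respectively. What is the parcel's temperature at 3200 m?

From 700 m to 1200 m (dry): cools by 9.6 × 0.5 = 4.8°C, giving 4°C.
From 1200 m to 3200 m (saturated): cools by 4.5 × 2 = 9°C, giving -5°C.

-5°C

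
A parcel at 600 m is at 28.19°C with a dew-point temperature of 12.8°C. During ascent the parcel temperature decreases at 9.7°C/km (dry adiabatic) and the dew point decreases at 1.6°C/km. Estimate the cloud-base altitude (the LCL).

2500 m

T and T_d converge at 9.7 − 1.6 = 8.1°C per km
Height above start = (28.19 − 12.8) / 8.1 = 1.9 km
LCL altitude = 600 m + 1900 m = 2500 m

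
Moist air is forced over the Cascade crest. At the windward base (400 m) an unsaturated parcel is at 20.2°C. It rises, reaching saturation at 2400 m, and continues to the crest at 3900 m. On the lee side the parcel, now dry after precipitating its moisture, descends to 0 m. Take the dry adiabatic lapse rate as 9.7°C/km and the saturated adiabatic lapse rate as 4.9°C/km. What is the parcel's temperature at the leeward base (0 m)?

31.28°C

From 400 m to 2400 m (dry): cools by 9.7 × 2 = 19.4°C, giving 0.8°C.
From 2400 m to 3900 m (saturated): cools by 4.9 × 1.5 = 7.35°C, giving -6.55°C.
From 3900 m to 0 m (dry descent): warms by 9.7 × 3.9 = 37.83°C, giving 31.28°C.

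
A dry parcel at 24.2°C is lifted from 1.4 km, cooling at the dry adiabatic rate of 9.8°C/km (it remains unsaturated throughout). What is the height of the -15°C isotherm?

Height above start = (24.2 − (-15)) / 9.8 = 4 km
Altitude = 1400 m + 4000 m = 5400 m

5.4 km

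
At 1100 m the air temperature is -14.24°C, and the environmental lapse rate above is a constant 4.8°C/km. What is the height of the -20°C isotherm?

2300 m

Height above start = (-14.24 − (-20)) / 4.8 = 1.2 km
Altitude = 1100 m + 1200 m = 2300 m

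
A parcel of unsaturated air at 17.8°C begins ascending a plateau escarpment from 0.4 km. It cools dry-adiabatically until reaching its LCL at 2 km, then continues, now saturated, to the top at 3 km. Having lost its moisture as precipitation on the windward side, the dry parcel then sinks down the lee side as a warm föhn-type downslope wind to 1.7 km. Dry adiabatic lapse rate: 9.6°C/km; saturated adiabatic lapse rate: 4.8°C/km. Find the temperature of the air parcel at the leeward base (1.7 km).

400 → 2000 m (dry, 9.6°C/km): ΔT = -9.6 × 1.6 = -15.36°C → T = 2.44°C
2000 → 3000 m (saturated, 4.8°C/km): ΔT = -4.8 × 1 = -4.8°C → T = -2.36°C
3000 → 1700 m (dry descent, 9.6°C/km): ΔT = +9.6 × 1.3 = +12.48°C → T = 10.12°C

10.12°C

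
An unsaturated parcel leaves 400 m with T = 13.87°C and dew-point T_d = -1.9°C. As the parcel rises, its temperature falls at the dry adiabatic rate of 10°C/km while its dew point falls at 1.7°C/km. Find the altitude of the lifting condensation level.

T and T_d converge at 10 − 1.7 = 8.3°C per km
Height above start = (13.87 − (-1.9)) / 8.3 = 1.9 km
LCL altitude = 400 m + 1900 m = 2300 m

2300 m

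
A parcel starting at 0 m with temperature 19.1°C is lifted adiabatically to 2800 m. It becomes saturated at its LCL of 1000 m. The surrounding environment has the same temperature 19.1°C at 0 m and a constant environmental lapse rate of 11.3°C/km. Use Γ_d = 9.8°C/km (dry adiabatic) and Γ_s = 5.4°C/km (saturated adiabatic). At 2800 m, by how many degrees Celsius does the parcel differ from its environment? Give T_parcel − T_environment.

Parcel:
  From 0 m to 1000 m (dry): cools by 9.8 × 1 = 9.8°C, giving 9.3°C.
  From 1000 m to 2800 m (saturated): cools by 5.4 × 1.8 = 9.72°C, giving -0.42°C.
Environment:
  From 0 m to 2800 m (environment): cools by 11.3 × 2.8 = 31.64°C, giving -12.54°C.
T_parcel − T_env = -0.42 − (-12.54) = +12.12°C

+12.12°C (parcel warmer than environment)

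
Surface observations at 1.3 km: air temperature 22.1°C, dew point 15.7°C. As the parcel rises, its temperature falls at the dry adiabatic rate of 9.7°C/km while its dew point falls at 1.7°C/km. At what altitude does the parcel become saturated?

T and T_d converge at 9.7 − 1.7 = 8°C per km
Height above start = (22.1 − 15.7) / 8 = 0.8 km
LCL altitude = 1300 m + 800 m = 2100 m

2.1 km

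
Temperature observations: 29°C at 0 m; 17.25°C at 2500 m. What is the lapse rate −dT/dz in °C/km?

Γ = −ΔT/Δz = (29 − 17.25) / (2500 − 0) m
  = 11.75°C / 2.5 km = 4.7°C/km

4.7°C/km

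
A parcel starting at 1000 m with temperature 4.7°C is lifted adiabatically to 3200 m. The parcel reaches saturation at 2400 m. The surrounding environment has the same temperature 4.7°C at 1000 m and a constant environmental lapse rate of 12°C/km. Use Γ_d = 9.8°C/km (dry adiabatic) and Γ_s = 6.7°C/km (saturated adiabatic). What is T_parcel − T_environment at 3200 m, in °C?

Parcel:
  Dry to 2400 m: -9.8 × 1.4 km = -13.72°C, so T = -9.02°C.
  Saturated to 3200 m: -6.7 × 0.8 km = -5.36°C, so T = -14.38°C.
Environment:
  Environment to 3200 m: -12 × 2.2 km = -26.4°C, so T = -21.7°C.
T_parcel − T_env = -14.38 − (-21.7) = +7.32°C

+7.32°C (parcel warmer than environment)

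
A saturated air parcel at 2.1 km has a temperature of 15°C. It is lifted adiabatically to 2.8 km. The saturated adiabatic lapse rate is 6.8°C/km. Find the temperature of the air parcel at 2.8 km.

Saturated adiabatic to 2800 m: -6.8 × 0.7 km = -4.76°C, so T = 10.24°C.

10.24°C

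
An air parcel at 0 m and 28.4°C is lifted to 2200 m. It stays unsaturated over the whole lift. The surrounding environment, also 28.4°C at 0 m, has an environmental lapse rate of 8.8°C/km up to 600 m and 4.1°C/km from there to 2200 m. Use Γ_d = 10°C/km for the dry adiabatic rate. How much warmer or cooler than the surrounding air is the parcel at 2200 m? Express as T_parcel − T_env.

Parcel:
  0 → 2200 m (dry, 10°C/km): ΔT = -10 × 2.2 = -22°C → T = 6.4°C
Environment:
  0 → 600 m (environment, lower layer, 8.8°C/km): ΔT = -8.8 × 0.6 = -5.28°C → T = 23.12°C
  600 → 2200 m (environment, upper layer, 4.1°C/km): ΔT = -4.1 × 1.6 = -6.56°C → T = 16.56°C
T_parcel − T_env = 6.4 − 16.56 = -10.16°C

-10.16°C (parcel cooler than environment)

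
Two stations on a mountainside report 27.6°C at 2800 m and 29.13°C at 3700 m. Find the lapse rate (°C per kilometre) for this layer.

-1.7°C/km

Γ = −ΔT/Δz = (27.6 − 29.13) / (3700 − 2800) m
  = -1.53°C / 0.9 km = -1.7°C/km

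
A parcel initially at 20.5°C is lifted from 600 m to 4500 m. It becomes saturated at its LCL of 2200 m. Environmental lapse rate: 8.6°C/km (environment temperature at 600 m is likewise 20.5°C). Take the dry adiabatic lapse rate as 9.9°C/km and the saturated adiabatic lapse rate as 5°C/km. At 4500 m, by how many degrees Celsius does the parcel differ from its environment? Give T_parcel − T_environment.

+6.2°C (parcel warmer than environment)

Parcel:
  Dry to 2200 m: -9.9 × 1.6 km = -15.84°C, so T = 4.66°C.
  Saturated to 4500 m: -5 × 2.3 km = -11.5°C, so T = -6.84°C.
Environment:
  Environment to 4500 m: -8.6 × 3.9 km = -33.54°C, so T = -13.04°C.
T_parcel − T_env = -6.84 − (-13.04) = +6.2°C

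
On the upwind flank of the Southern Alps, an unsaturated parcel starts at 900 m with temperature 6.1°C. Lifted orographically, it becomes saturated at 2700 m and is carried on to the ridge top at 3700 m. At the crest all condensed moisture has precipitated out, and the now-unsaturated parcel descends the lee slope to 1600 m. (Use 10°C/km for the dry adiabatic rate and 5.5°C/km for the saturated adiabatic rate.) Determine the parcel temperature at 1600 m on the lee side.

Dry to 2700 m: -10 × 1.8 km = -18°C, so T = -11.9°C.
Saturated to 3700 m: -5.5 × 1 km = -5.5°C, so T = -17.4°C.
Dry descent to 1600 m: +10 × 2.1 km = +21°C, so T = 3.6°C.

3.6°C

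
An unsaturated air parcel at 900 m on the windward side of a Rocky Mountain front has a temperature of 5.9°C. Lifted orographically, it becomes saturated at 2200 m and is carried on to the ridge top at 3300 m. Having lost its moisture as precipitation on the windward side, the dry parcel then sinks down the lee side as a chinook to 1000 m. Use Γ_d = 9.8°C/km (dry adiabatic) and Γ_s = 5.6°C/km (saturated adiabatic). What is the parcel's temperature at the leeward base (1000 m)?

9.54°C

Dry to 2200 m: -9.8 × 1.3 km = -12.74°C, so T = -6.84°C.
Saturated to 3300 m: -5.6 × 1.1 km = -6.16°C, so T = -13°C.
Dry descent to 1000 m: +9.8 × 2.3 km = +22.54°C, so T = 9.54°C.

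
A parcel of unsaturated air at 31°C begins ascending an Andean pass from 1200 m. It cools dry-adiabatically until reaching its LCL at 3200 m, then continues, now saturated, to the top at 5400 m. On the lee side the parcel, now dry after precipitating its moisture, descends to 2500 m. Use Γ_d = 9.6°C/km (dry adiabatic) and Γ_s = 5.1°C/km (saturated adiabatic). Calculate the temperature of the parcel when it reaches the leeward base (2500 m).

From 1200 m to 3200 m (dry): cools by 9.6 × 2 = 19.2°C, giving 11.8°C.
From 3200 m to 5400 m (saturated): cools by 5.1 × 2.2 = 11.22°C, giving 0.58°C.
From 5400 m to 2500 m (dry descent): warms by 9.6 × 2.9 = 27.84°C, giving 28.42°C.

28.42°C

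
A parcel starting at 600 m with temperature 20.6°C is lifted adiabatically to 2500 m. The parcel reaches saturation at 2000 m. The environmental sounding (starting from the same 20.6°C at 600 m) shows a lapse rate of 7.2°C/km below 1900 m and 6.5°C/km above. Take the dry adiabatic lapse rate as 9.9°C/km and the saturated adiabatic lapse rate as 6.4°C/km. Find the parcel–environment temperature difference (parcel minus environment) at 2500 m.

Parcel:
  From 600 m to 2000 m (dry): cools by 9.9 × 1.4 = 13.86°C, giving 6.74°C.
  From 2000 m to 2500 m (saturated): cools by 6.4 × 0.5 = 3.2°C, giving 3.54°C.
Environment:
  From 600 m to 1900 m (environment, lower layer): cools by 7.2 × 1.3 = 9.36°C, giving 11.24°C.
  From 1900 m to 2500 m (environment, upper layer): cools by 6.5 × 0.6 = 3.9°C, giving 7.34°C.
T_parcel − T_env = 3.54 − 7.34 = -3.8°C

-3.8°C (parcel cooler than environment)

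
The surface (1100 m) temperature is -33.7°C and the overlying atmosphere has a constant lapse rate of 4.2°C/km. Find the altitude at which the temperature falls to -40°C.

2600 m

Height above start = (-33.7 − (-40)) / 4.2 = 1.5 km
Altitude = 1100 m + 1500 m = 2600 m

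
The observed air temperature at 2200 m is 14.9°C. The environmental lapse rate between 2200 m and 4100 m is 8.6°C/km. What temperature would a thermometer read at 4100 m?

-1.44°C

From 2200 m to 4100 m (environmental): cools by 8.6 × 1.9 = 16.34°C, giving -1.44°C.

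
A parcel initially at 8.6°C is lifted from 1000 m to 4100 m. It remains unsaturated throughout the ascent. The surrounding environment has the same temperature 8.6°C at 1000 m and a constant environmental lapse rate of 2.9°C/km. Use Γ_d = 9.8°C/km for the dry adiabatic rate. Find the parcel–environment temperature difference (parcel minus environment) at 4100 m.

-21.39°C (parcel cooler than environment)

Parcel:
  From 1000 m to 4100 m (dry): cools by 9.8 × 3.1 = 30.38°C, giving -21.78°C.
Environment:
  From 1000 m to 4100 m (environment): cools by 2.9 × 3.1 = 8.99°C, giving -0.39°C.
T_parcel − T_env = -21.78 − (-0.39) = -21.39°C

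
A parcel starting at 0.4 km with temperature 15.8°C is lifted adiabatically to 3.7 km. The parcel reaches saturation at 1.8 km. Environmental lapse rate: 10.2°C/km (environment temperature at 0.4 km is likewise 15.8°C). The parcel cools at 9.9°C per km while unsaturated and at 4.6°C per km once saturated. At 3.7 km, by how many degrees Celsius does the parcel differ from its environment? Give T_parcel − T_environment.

Parcel:
  From 400 m to 1800 m (dry): cools by 9.9 × 1.4 = 13.86°C, giving 1.94°C.
  From 1800 m to 3700 m (saturated): cools by 4.6 × 1.9 = 8.74°C, giving -6.8°C.
Environment:
  From 400 m to 3700 m (environment): cools by 10.2 × 3.3 = 33.66°C, giving -17.86°C.
T_parcel − T_env = -6.8 − (-17.86) = +11.06°C

+11.06°C (parcel warmer than environment)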